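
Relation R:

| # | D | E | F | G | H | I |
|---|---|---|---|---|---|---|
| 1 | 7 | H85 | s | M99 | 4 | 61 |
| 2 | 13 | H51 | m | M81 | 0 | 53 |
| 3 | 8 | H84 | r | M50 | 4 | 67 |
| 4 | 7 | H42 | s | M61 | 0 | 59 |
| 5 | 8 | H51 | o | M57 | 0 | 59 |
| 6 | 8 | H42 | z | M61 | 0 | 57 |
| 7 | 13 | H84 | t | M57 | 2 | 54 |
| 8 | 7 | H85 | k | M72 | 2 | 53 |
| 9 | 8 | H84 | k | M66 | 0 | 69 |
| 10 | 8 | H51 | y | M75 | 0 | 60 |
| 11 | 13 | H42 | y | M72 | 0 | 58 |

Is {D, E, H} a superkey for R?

Rows 5 and 10 have the same {D, E, H} value (D=8, E=H51, H=0) but are distinct tuples, so {D, E, H} does not determine every attribute — not a superkey.

No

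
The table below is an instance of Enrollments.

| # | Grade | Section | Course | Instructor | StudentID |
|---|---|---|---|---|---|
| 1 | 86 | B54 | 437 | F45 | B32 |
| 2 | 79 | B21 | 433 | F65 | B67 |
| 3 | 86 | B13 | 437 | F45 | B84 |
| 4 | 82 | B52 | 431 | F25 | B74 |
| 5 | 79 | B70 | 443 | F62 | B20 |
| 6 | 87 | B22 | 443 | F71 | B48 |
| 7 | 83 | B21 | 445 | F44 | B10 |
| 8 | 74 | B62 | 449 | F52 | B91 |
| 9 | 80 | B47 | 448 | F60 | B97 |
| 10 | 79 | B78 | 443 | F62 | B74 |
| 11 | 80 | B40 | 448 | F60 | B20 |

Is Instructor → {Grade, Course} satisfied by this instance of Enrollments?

Instructor=F45: rows 1, 3 → {Grade,Course} = (86, 437), (86, 437) ✓
Instructor=F65: row 2 → {Grade,Course} = (79, 433) ✓
Instructor=F25: row 4 → {Grade,Course} = (82, 431) ✓
Instructor=F62: rows 5, 10 → {Grade,Course} = (79, 443), (79, 443) ✓
Instructor=F71: row 6 → {Grade,Course} = (87, 443) ✓
Instructor=F44: row 7 → {Grade,Course} = (83, 445) ✓
Instructor=F52: row 8 → {Grade,Course} = (74, 449) ✓
Instructor=F60: rows 9, 11 → {Grade,Course} = (80, 448), (80, 448) ✓
Every Instructor value is associated with a single {Grade, Course} value, so Instructor → {Grade, Course} holds.

Yes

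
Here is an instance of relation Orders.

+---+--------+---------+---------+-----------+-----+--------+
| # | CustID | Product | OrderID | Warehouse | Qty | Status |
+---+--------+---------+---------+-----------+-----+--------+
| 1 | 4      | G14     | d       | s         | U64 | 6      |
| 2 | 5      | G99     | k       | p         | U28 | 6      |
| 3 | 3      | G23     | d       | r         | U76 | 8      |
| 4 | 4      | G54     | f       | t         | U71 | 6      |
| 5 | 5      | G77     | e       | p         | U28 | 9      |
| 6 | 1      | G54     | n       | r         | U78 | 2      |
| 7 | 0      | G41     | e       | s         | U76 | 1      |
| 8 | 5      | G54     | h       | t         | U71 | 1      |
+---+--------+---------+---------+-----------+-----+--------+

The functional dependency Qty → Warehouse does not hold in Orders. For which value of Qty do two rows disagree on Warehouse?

Qty=U64: row 1 → Warehouse = s ✓
Qty=U28: rows 2, 5 → Warehouse = p, p ✓
Qty=U76: rows 3, 7 → Warehouse takes values {r, s} — violation
Qty=U71: rows 4, 8 → Warehouse = t, t ✓
Qty=U78: row 6 → Warehouse = r ✓
The only Qty value with inconsistent Warehouse is Qty=U76.

U76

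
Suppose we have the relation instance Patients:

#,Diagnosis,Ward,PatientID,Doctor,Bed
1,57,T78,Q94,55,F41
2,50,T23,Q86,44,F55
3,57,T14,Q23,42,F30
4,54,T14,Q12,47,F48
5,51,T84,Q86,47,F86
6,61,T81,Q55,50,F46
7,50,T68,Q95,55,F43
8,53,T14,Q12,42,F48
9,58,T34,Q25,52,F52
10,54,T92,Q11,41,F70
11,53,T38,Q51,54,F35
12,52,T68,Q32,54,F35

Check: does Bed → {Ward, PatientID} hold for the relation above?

No

Bed=F41: row 1 → {Ward,PatientID} = (T78, Q94) ✓
Bed=F55: row 2 → {Ward,PatientID} = (T23, Q86) ✓
Bed=F30: row 3 → {Ward,PatientID} = (T14, Q23) ✓
Bed=F48: rows 4, 8 → {Ward,PatientID} = (T14, Q12), (T14, Q12) ✓
Bed=F86: row 5 → {Ward,PatientID} = (T84, Q86) ✓
Bed=F46: row 6 → {Ward,PatientID} = (T81, Q55) ✓
Bed=F43: row 7 → {Ward,PatientID} = (T68, Q95) ✓
Bed=F52: row 9 → {Ward,PatientID} = (T34, Q25) ✓
Bed=F70: row 10 → {Ward,PatientID} = (T92, Q11) ✓
Bed=F35: rows 11, 12 → {Ward,PatientID} takes values {(T38, Q51), (T68, Q32)} — violation
Two rows agree on Bed but differ on {Ward, PatientID}, so Bed → {Ward, PatientID} does not hold.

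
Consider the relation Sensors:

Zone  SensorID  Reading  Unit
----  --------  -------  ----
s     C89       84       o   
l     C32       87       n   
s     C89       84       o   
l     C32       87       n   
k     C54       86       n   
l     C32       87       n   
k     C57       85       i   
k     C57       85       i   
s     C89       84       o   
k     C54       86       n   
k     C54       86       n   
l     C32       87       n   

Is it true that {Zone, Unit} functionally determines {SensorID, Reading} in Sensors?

(Zone=s, Unit=o): 3 rows → {SensorID,Reading} = (C89, 84), (C89, 84), (C89, 84) ✓
(Zone=l, Unit=n): 4 rows → {SensorID,Reading} = (C32, 87), (C32, 87), (C32, 87), (C32, 87) ✓
(Zone=k, Unit=n): 3 rows → {SensorID,Reading} = (C54, 86), (C54, 86), (C54, 86) ✓
(Zone=k, Unit=i): 2 rows → {SensorID,Reading} = (C57, 85), (C57, 85) ✓
Every {Zone, Unit} value is associated with a single {SensorID, Reading} value, so {Zone, Unit} → {SensorID, Reading} holds.

Yes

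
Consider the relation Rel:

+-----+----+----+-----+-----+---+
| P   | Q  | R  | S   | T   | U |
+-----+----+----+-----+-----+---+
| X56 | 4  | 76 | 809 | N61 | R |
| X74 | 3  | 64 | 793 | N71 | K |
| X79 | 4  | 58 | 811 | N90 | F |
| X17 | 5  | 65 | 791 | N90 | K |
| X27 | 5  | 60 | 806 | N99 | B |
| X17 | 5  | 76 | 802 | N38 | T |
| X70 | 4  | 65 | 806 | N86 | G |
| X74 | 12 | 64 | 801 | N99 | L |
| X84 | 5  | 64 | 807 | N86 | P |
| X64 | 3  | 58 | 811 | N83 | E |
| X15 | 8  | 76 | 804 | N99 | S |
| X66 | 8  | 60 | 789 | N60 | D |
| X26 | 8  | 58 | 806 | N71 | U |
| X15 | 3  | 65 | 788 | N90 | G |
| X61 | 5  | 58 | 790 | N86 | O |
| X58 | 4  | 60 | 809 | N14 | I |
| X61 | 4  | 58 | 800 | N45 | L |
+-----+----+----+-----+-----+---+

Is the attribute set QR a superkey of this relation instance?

No

Two distinct rows share (Q=4, R=58), so QR does not determine every attribute — not a superkey.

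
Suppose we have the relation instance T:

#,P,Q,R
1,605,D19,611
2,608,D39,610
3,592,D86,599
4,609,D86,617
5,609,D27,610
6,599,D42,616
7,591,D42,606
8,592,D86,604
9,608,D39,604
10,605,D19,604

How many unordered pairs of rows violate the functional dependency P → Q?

1

P=605: all 2 rows agree on Q — 0 pairs.
P=608: all 2 rows agree on Q — 0 pairs.
P=592: all 2 rows agree on Q — 0 pairs.
P=609: violating pairs (4,5) — 1 pair.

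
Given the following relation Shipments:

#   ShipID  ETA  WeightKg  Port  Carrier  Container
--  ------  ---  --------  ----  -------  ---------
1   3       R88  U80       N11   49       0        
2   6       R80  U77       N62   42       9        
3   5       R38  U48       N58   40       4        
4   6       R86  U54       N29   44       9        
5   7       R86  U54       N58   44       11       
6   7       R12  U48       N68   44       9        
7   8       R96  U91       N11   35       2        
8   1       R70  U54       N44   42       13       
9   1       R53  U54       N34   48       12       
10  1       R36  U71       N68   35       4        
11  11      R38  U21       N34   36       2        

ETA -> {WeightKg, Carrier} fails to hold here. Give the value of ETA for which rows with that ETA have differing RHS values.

R38

ETA=R88: row 1 → {WeightKg,Carrier} = (U80, 49) ✓
ETA=R80: row 2 → {WeightKg,Carrier} = (U77, 42) ✓
ETA=R38: rows 3, 11 → {WeightKg,Carrier} takes values {(U48, 40), (U21, 36)} — violation
ETA=R86: rows 4, 5 → {WeightKg,Carrier} = (U54, 44), (U54, 44) ✓
ETA=R12: row 6 → {WeightKg,Carrier} = (U48, 44) ✓
ETA=R96: row 7 → {WeightKg,Carrier} = (U91, 35) ✓
ETA=R70: row 8 → {WeightKg,Carrier} = (U54, 42) ✓
ETA=R53: row 9 → {WeightKg,Carrier} = (U54, 48) ✓
ETA=R36: row 10 → {WeightKg,Carrier} = (U71, 35) ✓
The only ETA value with inconsistent RHS is ETA=R38.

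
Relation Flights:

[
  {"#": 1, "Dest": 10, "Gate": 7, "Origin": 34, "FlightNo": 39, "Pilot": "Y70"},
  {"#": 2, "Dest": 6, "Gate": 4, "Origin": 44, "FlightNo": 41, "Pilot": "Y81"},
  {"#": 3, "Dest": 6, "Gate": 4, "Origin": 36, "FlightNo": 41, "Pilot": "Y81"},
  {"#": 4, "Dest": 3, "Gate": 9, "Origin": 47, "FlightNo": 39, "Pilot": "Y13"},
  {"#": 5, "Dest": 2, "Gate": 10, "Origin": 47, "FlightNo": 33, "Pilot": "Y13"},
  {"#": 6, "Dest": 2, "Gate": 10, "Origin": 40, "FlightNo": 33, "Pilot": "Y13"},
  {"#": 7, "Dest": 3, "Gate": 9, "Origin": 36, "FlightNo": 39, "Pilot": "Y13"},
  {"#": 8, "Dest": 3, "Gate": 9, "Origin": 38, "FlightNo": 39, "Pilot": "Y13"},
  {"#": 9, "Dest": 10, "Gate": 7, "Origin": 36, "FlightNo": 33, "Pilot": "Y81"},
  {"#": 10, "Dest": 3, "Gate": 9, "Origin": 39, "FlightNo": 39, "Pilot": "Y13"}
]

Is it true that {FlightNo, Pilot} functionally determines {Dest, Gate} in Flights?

Yes

(FlightNo=39, Pilot=Y70): row 1 → {Dest,Gate} = (10, 7) ✓
(FlightNo=41, Pilot=Y81): rows 2, 3 → {Dest,Gate} = (6, 4), (6, 4) ✓
(FlightNo=39, Pilot=Y13): rows 4, 7, 8, 10 → {Dest,Gate} = (3, 9), (3, 9), (3, 9), (3, 9) ✓
(FlightNo=33, Pilot=Y13): rows 5, 6 → {Dest,Gate} = (2, 10), (2, 10) ✓
(FlightNo=33, Pilot=Y81): row 9 → {Dest,Gate} = (10, 7) ✓
Every {FlightNo, Pilot} value is associated with a single {Dest, Gate} value, so {FlightNo, Pilot} -> {Dest, Gate} holds.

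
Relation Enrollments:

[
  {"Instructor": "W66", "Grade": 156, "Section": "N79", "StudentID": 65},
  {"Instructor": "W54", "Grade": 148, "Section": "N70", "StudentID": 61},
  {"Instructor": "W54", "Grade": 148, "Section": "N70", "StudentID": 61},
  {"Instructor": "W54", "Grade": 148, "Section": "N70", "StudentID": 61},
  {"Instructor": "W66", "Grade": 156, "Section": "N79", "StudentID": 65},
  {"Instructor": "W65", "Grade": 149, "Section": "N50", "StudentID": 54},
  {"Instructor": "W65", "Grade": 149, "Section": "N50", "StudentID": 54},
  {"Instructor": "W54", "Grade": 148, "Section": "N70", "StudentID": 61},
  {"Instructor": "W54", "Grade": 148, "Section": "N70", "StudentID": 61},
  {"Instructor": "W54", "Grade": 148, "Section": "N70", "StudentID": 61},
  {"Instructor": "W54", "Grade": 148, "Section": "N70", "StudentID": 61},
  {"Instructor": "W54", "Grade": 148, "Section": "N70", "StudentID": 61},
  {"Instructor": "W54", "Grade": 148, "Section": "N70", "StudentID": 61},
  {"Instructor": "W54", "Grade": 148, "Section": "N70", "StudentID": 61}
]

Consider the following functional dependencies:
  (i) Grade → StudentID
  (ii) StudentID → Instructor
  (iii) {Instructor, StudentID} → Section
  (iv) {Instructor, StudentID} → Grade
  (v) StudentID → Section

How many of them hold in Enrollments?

(i) Grade → StudentID: every LHS value maps to a single RHS value — holds.
(ii) StudentID → Instructor: every LHS value maps to a single RHS value — holds.
(iii) {Instructor, StudentID} → Section: every LHS value maps to a single RHS value — holds.
(iv) {Instructor, StudentID} → Grade: every LHS value maps to a single RHS value — holds.
(v) StudentID → Section: every LHS value maps to a single RHS value — holds.
5 of the 5 dependencies hold.

5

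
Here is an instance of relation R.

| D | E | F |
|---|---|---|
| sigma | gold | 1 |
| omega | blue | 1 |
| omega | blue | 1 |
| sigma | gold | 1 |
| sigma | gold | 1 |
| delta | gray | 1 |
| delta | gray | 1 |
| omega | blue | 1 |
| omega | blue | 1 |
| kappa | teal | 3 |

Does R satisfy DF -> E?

(D=sigma, F=1): 3 rows → E = gold, gold, gold ✓
(D=omega, F=1): 4 rows → E = blue, blue, blue, blue ✓
(D=delta, F=1): 2 rows → E = gray, gray ✓
(D=kappa, F=3): 1 row → E = teal ✓
Every DF value is associated with a single E value, so DF -> E holds.

Yes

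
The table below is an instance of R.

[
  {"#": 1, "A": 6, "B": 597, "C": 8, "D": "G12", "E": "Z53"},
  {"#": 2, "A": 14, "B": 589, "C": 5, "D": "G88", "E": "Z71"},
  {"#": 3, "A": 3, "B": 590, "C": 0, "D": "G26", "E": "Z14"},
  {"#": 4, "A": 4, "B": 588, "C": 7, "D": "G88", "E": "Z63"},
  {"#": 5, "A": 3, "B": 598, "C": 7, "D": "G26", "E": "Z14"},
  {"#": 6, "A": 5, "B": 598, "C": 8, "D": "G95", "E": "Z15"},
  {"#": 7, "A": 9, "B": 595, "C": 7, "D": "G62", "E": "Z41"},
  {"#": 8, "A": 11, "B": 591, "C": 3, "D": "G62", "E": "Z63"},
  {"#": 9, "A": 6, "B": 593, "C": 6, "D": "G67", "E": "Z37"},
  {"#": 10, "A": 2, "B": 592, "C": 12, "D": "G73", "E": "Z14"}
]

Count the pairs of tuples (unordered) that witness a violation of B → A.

1

B=598: violating pairs (5,6) — 1 pair.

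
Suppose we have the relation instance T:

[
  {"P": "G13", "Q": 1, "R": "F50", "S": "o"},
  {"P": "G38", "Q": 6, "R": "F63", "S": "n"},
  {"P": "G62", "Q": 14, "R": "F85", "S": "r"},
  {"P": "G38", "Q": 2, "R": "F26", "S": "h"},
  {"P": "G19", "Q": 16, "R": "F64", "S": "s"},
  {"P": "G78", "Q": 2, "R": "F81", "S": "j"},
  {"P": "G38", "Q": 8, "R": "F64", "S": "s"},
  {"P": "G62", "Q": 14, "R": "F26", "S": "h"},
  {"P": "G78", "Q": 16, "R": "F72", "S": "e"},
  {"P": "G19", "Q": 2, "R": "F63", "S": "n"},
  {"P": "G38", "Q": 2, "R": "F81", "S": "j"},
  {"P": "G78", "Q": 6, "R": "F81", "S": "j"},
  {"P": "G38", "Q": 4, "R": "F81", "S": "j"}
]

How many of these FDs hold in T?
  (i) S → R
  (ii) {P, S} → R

2

(i) S → R: every LHS value maps to a single RHS value — holds.
(ii) {P, S} → R: every LHS value maps to a single RHS value — holds.
2 of the 2 dependencies hold.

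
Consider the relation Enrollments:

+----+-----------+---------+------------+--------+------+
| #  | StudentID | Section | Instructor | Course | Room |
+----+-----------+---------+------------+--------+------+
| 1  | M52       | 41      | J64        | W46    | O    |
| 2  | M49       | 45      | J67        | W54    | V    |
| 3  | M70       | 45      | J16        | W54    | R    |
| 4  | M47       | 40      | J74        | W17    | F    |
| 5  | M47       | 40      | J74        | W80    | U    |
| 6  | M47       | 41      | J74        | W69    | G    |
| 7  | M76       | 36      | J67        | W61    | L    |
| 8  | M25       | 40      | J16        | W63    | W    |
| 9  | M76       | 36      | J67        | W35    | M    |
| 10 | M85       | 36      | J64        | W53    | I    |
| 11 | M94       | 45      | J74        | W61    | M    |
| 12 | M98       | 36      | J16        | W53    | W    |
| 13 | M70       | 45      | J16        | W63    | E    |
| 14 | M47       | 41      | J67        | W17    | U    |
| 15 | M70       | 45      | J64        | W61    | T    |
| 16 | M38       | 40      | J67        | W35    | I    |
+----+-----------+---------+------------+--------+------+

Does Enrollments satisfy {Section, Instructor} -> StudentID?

(Section=41, Instructor=J64): row 1 → StudentID = M52 ✓
(Section=45, Instructor=J67): row 2 → StudentID = M49 ✓
(Section=45, Instructor=J16): rows 3, 13 → StudentID = M70, M70 ✓
(Section=40, Instructor=J74): rows 4, 5 → StudentID = M47, M47 ✓
(Section=41, Instructor=J74): row 6 → StudentID = M47 ✓
(Section=36, Instructor=J67): rows 7, 9 → StudentID = M76, M76 ✓
(Section=40, Instructor=J16): row 8 → StudentID = M25 ✓
(Section=36, Instructor=J64): row 10 → StudentID = M85 ✓
(Section=45, Instructor=J74): row 11 → StudentID = M94 ✓
(Section=36, Instructor=J16): row 12 → StudentID = M98 ✓
(Section=41, Instructor=J67): row 14 → StudentID = M47 ✓
(Section=45, Instructor=J64): row 15 → StudentID = M70 ✓
(Section=40, Instructor=J67): row 16 → StudentID = M38 ✓
Every {Section, Instructor} value is associated with a single StudentID value, so {Section, Instructor} -> StudentID holds.

Yes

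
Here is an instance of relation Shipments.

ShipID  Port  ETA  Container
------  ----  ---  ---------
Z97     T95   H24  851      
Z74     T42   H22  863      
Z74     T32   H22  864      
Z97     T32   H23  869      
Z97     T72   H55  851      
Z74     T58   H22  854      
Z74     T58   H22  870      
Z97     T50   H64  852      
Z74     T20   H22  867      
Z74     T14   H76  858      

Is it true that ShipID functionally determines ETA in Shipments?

ShipID=Z97: 4 rows → ETA takes values {H24, H23, H55, H64} — violation
ShipID=Z74: 6 rows → ETA takes values {H22, H76} — violation
Two rows agree on ShipID but differ on ETA, so ShipID → ETA does not hold.

No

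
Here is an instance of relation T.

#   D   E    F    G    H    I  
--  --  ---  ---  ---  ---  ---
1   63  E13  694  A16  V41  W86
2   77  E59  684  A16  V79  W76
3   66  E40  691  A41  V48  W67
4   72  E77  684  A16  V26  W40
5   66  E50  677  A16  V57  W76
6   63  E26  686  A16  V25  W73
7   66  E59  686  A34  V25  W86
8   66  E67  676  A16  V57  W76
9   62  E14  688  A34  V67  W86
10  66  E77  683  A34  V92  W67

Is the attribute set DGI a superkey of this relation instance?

No

Rows 5 and 8 have the same DGI value (D=66, G=A16, I=W76) but are distinct tuples, so DGI does not determine every attribute — not a superkey.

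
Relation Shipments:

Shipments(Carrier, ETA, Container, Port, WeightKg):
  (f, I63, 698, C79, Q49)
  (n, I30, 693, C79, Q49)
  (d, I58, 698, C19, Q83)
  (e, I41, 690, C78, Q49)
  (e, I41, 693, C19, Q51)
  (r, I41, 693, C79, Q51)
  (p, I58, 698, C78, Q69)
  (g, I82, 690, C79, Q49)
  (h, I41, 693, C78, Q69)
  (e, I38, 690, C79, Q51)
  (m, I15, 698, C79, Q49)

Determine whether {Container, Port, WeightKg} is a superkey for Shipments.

No

Two distinct rows share (Container=698, Port=C79, WeightKg=Q49), so {Container, Port, WeightKg} does not determine every attribute — not a superkey.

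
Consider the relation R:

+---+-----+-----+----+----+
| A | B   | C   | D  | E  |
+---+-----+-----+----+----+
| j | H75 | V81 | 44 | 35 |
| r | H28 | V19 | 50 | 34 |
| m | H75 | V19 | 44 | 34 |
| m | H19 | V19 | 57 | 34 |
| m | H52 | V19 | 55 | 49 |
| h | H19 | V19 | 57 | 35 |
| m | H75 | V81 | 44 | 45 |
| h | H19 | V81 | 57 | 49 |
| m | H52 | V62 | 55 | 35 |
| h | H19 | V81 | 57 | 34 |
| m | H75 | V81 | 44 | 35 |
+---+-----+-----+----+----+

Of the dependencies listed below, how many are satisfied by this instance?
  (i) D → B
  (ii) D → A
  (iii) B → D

(i) D → B: every LHS value maps to a single RHS value — holds.
(ii) D → A: D=44: 4 rows → A takes values {j, m} — violation; D=57: 4 rows → A takes values {m, h} — violation — fails.
(iii) B → D: every LHS value maps to a single RHS value — holds.
2 of the 3 dependencies hold.

2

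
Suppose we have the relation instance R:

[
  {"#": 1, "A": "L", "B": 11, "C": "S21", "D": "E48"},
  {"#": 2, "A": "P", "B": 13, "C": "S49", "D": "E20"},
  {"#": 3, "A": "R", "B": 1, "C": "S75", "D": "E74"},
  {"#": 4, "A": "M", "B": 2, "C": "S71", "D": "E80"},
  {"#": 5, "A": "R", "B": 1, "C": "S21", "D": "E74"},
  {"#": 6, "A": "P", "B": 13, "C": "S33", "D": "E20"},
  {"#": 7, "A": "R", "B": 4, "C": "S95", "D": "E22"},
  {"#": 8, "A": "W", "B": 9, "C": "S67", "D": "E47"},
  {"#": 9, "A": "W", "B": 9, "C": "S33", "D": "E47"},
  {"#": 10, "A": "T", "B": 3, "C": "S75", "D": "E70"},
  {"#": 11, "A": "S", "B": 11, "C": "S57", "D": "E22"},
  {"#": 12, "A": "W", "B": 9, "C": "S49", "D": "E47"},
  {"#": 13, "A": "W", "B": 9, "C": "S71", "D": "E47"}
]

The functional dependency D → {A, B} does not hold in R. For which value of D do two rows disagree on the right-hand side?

E22

D=E48: row 1 → {A,B} = (L, 11) ✓
D=E20: rows 2, 6 → {A,B} = (P, 13), (P, 13) ✓
D=E74: rows 3, 5 → {A,B} = (R, 1), (R, 1) ✓
D=E80: row 4 → {A,B} = (M, 2) ✓
D=E22: rows 7, 11 → {A,B} takes values {(R, 4), (S, 11)} — violation
D=E47: rows 8, 9, 12, 13 → {A,B} = (W, 9), (W, 9), (W, 9), (W, 9) ✓
D=E70: row 10 → {A,B} = (T, 3) ✓
The only D value with inconsistent RHS is D=E22.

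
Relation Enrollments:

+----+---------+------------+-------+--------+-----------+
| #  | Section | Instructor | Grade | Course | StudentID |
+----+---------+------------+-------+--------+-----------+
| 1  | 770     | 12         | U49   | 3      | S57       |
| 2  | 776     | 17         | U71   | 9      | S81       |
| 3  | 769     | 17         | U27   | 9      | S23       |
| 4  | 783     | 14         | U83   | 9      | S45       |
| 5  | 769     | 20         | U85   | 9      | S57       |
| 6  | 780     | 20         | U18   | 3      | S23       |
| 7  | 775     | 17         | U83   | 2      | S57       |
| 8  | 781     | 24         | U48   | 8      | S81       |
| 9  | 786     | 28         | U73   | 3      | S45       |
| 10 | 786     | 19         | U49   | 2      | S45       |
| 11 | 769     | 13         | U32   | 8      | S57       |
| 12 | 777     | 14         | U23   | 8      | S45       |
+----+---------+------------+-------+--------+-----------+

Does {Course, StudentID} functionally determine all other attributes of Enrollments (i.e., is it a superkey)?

Yes

All 12 rows have distinct {Course, StudentID} values, so {Course, StudentID} → (all attributes) holds and {Course, StudentID} is a superkey.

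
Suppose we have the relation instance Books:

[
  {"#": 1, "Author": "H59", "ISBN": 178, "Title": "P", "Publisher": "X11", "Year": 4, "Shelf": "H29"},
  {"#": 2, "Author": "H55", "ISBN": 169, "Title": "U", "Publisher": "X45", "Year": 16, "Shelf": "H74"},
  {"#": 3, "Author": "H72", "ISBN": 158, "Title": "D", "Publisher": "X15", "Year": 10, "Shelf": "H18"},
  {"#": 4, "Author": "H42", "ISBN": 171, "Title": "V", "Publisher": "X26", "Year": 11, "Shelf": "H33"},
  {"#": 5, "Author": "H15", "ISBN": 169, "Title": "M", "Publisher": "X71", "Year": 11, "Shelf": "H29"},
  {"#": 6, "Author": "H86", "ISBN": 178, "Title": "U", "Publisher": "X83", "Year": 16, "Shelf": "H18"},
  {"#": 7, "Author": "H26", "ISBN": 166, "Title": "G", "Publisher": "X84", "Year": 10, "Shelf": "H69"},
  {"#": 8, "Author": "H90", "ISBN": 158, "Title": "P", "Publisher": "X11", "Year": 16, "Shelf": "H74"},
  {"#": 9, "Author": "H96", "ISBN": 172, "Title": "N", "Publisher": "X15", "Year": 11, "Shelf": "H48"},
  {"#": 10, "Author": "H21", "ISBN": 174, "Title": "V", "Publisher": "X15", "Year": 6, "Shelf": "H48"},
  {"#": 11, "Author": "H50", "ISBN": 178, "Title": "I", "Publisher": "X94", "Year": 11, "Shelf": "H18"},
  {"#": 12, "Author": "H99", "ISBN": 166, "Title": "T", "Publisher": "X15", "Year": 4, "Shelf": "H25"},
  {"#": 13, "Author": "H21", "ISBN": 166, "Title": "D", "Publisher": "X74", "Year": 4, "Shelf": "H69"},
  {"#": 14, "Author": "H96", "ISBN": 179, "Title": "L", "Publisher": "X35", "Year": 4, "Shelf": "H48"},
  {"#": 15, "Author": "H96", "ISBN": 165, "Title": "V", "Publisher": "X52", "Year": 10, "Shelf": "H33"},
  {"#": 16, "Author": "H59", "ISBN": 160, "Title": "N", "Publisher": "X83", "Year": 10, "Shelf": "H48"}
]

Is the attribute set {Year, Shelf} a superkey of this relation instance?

Rows 2 and 8 have the same {Year, Shelf} value (Year=16, Shelf=H74) but are distinct tuples, so {Year, Shelf} does not determine every attribute — not a superkey.

No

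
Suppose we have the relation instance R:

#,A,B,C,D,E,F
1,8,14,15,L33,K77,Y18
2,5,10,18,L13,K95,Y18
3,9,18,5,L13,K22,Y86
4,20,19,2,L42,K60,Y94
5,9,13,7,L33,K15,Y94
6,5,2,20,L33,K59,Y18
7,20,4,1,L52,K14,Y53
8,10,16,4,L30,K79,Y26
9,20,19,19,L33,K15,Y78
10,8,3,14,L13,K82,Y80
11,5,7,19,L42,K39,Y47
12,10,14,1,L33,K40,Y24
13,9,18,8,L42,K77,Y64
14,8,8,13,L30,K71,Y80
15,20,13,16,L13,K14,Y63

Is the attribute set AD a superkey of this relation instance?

Yes

All 15 rows have distinct AD values, so AD → (all attributes) holds and AD is a superkey.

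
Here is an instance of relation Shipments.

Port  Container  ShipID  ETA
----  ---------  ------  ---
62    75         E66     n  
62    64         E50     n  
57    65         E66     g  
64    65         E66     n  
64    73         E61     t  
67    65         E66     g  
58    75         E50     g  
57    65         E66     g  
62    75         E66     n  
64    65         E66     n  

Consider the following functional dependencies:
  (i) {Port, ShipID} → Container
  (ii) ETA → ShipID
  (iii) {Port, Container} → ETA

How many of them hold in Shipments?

2

(i) {Port, ShipID} → Container: every LHS value maps to a single RHS value — holds.
(ii) ETA → ShipID: ETA=n: 5 rows → ShipID takes values {E66, E50} — violation; ETA=g: 4 rows → ShipID takes values {E66, E50} — violation — fails.
(iii) {Port, Container} → ETA: every LHS value maps to a single RHS value — holds.
2 of the 3 dependencies hold.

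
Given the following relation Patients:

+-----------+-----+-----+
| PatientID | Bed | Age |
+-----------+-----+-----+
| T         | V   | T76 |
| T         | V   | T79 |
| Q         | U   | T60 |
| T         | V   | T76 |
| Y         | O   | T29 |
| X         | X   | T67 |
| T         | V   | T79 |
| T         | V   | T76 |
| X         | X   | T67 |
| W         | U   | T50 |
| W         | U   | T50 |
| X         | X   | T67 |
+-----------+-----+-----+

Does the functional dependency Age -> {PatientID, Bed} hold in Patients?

Yes

Age=T76: 3 rows → {PatientID,Bed} = (T, V), (T, V), (T, V) ✓
Age=T79: 2 rows → {PatientID,Bed} = (T, V), (T, V) ✓
Age=T60: 1 row → {PatientID,Bed} = (Q, U) ✓
Age=T29: 1 row → {PatientID,Bed} = (Y, O) ✓
Age=T67: 3 rows → {PatientID,Bed} = (X, X), (X, X), (X, X) ✓
Age=T50: 2 rows → {PatientID,Bed} = (W, U), (W, U) ✓
Every Age value is associated with a single {PatientID, Bed} value, so Age -> {PatientID, Bed} holds.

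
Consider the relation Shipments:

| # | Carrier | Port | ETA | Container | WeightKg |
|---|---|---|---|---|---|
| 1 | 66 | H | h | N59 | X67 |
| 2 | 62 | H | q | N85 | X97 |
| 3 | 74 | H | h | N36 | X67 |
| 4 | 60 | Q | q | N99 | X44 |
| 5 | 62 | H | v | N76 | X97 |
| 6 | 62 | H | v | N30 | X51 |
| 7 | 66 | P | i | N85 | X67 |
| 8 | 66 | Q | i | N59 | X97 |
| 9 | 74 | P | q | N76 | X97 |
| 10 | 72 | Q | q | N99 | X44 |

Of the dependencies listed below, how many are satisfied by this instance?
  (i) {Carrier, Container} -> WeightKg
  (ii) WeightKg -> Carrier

(i) {Carrier, Container} -> WeightKg: (Carrier=66, Container=N59): rows 1, 8 → WeightKg takes values {X67, X97} — violation — fails.
(ii) WeightKg -> Carrier: WeightKg=X67: rows 1, 3, 7 → Carrier takes values {66, 74} — violation; WeightKg=X97: rows 2, 5, 8, 9 → Carrier takes values {62, 66, 74} — violation; WeightKg=X44: rows 4, 10 → Carrier takes values {60, 72} — violation — fails.
None of the 2 dependencies hold.

0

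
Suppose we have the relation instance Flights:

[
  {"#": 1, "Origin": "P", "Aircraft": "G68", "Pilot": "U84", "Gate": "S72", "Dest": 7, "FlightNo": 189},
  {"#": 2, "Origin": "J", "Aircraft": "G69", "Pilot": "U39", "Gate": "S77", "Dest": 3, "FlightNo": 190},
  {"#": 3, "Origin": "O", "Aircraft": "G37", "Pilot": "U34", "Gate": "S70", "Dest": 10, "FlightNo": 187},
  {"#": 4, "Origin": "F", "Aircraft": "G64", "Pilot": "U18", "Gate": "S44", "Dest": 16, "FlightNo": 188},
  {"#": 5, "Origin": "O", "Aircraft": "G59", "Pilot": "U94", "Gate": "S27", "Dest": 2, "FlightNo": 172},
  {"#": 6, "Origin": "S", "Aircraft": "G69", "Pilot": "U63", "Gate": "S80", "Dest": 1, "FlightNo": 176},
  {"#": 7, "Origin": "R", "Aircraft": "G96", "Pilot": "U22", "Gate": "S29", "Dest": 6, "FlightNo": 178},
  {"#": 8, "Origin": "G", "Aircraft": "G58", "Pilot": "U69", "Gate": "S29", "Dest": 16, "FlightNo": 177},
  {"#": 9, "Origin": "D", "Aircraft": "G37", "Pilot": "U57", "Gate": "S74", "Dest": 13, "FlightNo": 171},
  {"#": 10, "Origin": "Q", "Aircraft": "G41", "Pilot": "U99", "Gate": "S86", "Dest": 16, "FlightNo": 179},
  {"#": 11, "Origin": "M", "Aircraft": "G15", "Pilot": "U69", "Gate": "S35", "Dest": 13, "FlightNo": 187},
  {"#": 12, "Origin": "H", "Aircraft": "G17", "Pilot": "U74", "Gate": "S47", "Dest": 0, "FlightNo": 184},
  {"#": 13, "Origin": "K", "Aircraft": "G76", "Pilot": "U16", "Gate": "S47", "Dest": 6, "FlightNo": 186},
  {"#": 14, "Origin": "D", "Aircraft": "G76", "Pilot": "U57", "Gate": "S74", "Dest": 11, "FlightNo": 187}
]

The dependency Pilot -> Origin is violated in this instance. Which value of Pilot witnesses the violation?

U69

Pilot=U84: row 1 → Origin = P ✓
Pilot=U39: row 2 → Origin = J ✓
Pilot=U34: row 3 → Origin = O ✓
Pilot=U18: row 4 → Origin = F ✓
Pilot=U94: row 5 → Origin = O ✓
Pilot=U63: row 6 → Origin = S ✓
Pilot=U22: row 7 → Origin = R ✓
Pilot=U69: rows 8, 11 → Origin takes values {G, M} — violation
Pilot=U57: rows 9, 14 → Origin = D, D ✓
Pilot=U99: row 10 → Origin = Q ✓
Pilot=U74: row 12 → Origin = H ✓
Pilot=U16: row 13 → Origin = K ✓
The only Pilot value with inconsistent Origin is Pilot=U69.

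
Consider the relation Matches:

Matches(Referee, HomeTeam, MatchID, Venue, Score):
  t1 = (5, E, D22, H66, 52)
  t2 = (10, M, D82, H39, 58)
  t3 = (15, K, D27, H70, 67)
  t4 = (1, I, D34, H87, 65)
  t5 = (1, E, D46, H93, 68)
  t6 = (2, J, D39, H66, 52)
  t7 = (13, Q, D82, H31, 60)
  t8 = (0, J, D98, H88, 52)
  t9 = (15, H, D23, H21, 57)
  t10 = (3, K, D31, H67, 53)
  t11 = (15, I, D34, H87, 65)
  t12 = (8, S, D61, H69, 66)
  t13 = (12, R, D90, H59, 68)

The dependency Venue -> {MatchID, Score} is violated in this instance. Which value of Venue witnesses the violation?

H66

Venue=H66: rows 1, 6 → {MatchID,Score} takes values {(D22, 52), (D39, 52)} — violation
Venue=H39: row 2 → {MatchID,Score} = (D82, 58) ✓
Venue=H70: row 3 → {MatchID,Score} = (D27, 67) ✓
Venue=H87: rows 4, 11 → {MatchID,Score} = (D34, 65), (D34, 65) ✓
Venue=H93: row 5 → {MatchID,Score} = (D46, 68) ✓
Venue=H31: row 7 → {MatchID,Score} = (D82, 60) ✓
Venue=H88: row 8 → {MatchID,Score} = (D98, 52) ✓
Venue=H21: row 9 → {MatchID,Score} = (D23, 57) ✓
Venue=H67: row 10 → {MatchID,Score} = (D31, 53) ✓
Venue=H69: row 12 → {MatchID,Score} = (D61, 66) ✓
Venue=H59: row 13 → {MatchID,Score} = (D90, 68) ✓
The only Venue value with inconsistent RHS is Venue=H66.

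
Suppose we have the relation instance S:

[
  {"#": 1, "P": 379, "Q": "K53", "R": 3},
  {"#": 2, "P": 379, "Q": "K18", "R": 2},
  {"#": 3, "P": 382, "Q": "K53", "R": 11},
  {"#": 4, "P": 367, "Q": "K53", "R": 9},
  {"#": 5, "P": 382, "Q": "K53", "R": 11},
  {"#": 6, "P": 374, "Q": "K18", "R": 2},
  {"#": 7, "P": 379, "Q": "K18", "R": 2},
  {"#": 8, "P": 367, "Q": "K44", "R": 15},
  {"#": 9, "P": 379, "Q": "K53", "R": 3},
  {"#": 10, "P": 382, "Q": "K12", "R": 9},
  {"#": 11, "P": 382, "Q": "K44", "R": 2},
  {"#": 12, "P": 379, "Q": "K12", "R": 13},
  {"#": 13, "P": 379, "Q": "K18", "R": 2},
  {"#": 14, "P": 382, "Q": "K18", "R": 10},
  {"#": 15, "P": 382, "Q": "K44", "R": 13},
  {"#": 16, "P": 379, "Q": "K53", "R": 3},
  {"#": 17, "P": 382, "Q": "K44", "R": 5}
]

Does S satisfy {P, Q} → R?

No

(P=379, Q=K53): rows 1, 9, 16 → R = 3, 3, 3 ✓
(P=379, Q=K18): rows 2, 7, 13 → R = 2, 2, 2 ✓
(P=382, Q=K53): rows 3, 5 → R = 11, 11 ✓
(P=367, Q=K53): row 4 → R = 9 ✓
(P=374, Q=K18): row 6 → R = 2 ✓
(P=367, Q=K44): row 8 → R = 15 ✓
(P=382, Q=K12): row 10 → R = 9 ✓
(P=382, Q=K44): rows 11, 15, 17 → R takes values {2, 13, 5} — violation
(P=379, Q=K12): row 12 → R = 13 ✓
(P=382, Q=K18): row 14 → R = 10 ✓
Two rows agree on {P, Q} but differ on R, so {P, Q} → R does not hold.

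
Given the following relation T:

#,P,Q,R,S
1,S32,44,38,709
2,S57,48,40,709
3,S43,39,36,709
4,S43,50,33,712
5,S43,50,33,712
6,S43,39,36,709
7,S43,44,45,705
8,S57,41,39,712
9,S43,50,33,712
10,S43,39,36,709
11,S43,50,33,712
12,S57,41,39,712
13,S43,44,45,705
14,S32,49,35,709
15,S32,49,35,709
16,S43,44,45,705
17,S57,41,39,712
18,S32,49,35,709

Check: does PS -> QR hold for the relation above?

No

(P=S32, S=709): rows 1, 14, 15, 18 → {Q,R} takes values {(44, 38), (49, 35)} — violation
(P=S57, S=709): row 2 → {Q,R} = (48, 40) ✓
(P=S43, S=709): rows 3, 6, 10 → {Q,R} = (39, 36), (39, 36), (39, 36) ✓
(P=S43, S=712): rows 4, 5, 9, 11 → {Q,R} = (50, 33), (50, 33), (50, 33), (50, 33) ✓
(P=S43, S=705): rows 7, 13, 16 → {Q,R} = (44, 45), (44, 45), (44, 45) ✓
(P=S57, S=712): rows 8, 12, 17 → {Q,R} = (41, 39), (41, 39), (41, 39) ✓
Two rows agree on PS but differ on QR, so PS -> QR does not hold.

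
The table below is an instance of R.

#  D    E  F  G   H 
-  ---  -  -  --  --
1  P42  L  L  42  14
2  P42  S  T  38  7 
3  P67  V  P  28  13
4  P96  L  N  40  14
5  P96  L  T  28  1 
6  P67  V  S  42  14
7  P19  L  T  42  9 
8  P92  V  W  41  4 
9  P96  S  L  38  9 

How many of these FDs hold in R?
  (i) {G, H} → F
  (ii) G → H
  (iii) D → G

(i) {G, H} → F: (G=42, H=14): rows 1, 6 → F takes values {L, S} — violation — fails.
(ii) G → H: G=42: rows 1, 6, 7 → H takes values {14, 9} — violation; G=38: rows 2, 9 → H takes values {7, 9} — violation; G=28: rows 3, 5 → H takes values {13, 1} — violation — fails.
(iii) D → G: D=P42: rows 1, 2 → G takes values {42, 38} — violation; D=P67: rows 3, 6 → G takes values {28, 42} — violation; D=P96: rows 4, 5, 9 → G takes values {40, 28, 38} — violation — fails.
None of the 3 dependencies hold.

0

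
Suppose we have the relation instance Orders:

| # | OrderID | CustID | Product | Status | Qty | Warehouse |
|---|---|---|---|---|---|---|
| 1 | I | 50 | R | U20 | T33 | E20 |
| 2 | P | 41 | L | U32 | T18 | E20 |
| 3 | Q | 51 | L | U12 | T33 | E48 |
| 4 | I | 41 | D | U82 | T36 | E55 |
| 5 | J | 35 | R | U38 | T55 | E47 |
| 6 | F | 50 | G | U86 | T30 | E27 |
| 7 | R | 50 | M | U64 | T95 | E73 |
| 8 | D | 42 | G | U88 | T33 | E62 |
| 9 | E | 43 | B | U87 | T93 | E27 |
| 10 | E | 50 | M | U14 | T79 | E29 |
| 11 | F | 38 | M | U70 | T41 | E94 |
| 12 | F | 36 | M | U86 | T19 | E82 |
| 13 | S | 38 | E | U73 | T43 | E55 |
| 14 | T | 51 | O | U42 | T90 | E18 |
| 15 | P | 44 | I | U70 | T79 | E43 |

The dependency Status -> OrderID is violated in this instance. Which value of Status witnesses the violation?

U70

Status=U20: row 1 → OrderID = I ✓
Status=U32: row 2 → OrderID = P ✓
Status=U12: row 3 → OrderID = Q ✓
Status=U82: row 4 → OrderID = I ✓
Status=U38: row 5 → OrderID = J ✓
Status=U86: rows 6, 12 → OrderID = F, F ✓
Status=U64: row 7 → OrderID = R ✓
Status=U88: row 8 → OrderID = D ✓
Status=U87: row 9 → OrderID = E ✓
Status=U14: row 10 → OrderID = E ✓
Status=U70: rows 11, 15 → OrderID takes values {F, P} — violation
Status=U73: row 13 → OrderID = S ✓
Status=U42: row 14 → OrderID = T ✓
The only Status value with inconsistent OrderID is Status=U70.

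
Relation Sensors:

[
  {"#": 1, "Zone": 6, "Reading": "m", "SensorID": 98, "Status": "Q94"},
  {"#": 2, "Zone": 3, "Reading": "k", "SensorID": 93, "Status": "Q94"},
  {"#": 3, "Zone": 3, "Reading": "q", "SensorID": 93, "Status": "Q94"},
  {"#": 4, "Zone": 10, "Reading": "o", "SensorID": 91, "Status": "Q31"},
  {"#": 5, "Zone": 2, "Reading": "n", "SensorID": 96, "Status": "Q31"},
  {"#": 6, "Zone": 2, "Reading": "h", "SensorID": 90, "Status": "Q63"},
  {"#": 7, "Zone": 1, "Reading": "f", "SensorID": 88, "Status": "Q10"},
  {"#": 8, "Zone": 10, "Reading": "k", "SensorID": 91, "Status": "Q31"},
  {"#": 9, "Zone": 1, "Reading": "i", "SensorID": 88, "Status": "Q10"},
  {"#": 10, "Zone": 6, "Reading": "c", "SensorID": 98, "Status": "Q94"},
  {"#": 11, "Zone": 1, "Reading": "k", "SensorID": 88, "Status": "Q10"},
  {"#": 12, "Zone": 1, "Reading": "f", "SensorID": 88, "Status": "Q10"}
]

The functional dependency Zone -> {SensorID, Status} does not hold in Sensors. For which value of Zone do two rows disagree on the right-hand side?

2

Zone=6: rows 1, 10 → {SensorID,Status} = (98, Q94), (98, Q94) ✓
Zone=3: rows 2, 3 → {SensorID,Status} = (93, Q94), (93, Q94) ✓
Zone=10: rows 4, 8 → {SensorID,Status} = (91, Q31), (91, Q31) ✓
Zone=2: rows 5, 6 → {SensorID,Status} takes values {(96, Q31), (90, Q63)} — violation
Zone=1: rows 7, 9, 11, 12 → {SensorID,Status} = (88, Q10), (88, Q10), (88, Q10), (88, Q10) ✓
The only Zone value with inconsistent RHS is Zone=2.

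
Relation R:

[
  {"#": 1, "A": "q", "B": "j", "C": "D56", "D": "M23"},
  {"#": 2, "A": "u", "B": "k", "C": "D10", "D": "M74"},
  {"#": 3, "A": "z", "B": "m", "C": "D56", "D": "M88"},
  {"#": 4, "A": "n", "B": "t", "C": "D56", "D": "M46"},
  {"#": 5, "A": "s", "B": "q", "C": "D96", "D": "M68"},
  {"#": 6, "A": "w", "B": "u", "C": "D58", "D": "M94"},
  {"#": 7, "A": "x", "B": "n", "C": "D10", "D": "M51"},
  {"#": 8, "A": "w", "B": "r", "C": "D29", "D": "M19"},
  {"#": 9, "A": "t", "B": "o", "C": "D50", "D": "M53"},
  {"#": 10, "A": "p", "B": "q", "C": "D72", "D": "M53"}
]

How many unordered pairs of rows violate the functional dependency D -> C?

D=M53: violating pairs (9,10) — 1 pair.

1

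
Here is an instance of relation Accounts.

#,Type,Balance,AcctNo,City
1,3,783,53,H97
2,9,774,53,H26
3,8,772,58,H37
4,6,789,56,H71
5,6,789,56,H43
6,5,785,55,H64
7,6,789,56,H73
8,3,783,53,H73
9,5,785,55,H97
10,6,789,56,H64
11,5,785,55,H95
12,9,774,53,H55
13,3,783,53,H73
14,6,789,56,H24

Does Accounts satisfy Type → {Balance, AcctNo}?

Yes

Type=3: rows 1, 8, 13 → {Balance,AcctNo} = (783, 53), (783, 53), (783, 53) ✓
Type=9: rows 2, 12 → {Balance,AcctNo} = (774, 53), (774, 53) ✓
Type=8: row 3 → {Balance,AcctNo} = (772, 58) ✓
Type=6: rows 4, 5, 7, 10, 14 → {Balance,AcctNo} = (789, 56), (789, 56), (789, 56), (789, 56), (789, 56) ✓
Type=5: rows 6, 9, 11 → {Balance,AcctNo} = (785, 55), (785, 55), (785, 55) ✓
Every Type value is associated with a single {Balance, AcctNo} value, so Type → {Balance, AcctNo} holds.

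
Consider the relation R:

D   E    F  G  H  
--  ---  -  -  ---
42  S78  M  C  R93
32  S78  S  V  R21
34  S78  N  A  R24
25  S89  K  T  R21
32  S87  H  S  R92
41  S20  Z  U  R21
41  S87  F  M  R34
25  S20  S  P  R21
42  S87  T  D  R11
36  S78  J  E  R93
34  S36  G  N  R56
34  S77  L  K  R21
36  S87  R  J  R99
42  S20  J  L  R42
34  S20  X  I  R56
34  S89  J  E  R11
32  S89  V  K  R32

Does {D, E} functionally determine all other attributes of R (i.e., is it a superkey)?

Yes

All 17 rows have distinct {D, E} values, so {D, E} → (all attributes) holds and {D, E} is a superkey.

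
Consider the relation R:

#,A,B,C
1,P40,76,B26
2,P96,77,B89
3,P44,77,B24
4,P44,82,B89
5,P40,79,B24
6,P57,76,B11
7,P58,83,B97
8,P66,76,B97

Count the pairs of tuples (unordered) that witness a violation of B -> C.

4

B=76: violating pairs (1,6), (1,8), (6,8) — 3 pairs.
B=77: violating pairs (2,3) — 1 pair.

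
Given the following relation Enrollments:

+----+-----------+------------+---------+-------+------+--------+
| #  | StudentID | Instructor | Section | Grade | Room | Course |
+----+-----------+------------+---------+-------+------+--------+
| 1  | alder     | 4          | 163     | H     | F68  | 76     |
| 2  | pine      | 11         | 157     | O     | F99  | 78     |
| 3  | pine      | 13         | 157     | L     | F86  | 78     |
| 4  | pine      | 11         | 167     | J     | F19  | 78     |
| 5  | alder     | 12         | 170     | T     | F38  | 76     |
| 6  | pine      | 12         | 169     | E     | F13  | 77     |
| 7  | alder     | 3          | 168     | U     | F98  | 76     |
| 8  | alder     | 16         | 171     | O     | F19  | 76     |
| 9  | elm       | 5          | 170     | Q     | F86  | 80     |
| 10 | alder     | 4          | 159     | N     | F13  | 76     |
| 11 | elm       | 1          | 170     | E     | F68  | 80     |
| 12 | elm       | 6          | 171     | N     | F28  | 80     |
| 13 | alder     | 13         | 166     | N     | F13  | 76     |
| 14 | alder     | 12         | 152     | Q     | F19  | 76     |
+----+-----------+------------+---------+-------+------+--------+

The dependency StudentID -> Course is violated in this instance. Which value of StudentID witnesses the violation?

StudentID=alder: rows 1, 5, 7, 8, 10, 13, 14 → Course = 76, 76, 76, 76, 76, 76, 76 ✓
StudentID=pine: rows 2, 3, 4, 6 → Course takes values {78, 77} — violation
StudentID=elm: rows 9, 11, 12 → Course = 80, 80, 80 ✓
The only StudentID value with inconsistent Course is StudentID=pine.

pine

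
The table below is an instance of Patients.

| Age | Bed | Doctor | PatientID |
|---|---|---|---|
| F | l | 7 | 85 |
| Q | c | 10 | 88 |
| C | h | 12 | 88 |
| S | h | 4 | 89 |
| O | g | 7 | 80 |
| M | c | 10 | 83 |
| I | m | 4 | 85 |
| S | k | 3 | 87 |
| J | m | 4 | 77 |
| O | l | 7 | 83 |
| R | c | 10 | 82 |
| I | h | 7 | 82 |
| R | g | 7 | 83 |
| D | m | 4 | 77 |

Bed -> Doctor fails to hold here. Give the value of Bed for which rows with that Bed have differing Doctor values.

h

Bed=l: 2 rows → Doctor = 7, 7 ✓
Bed=c: 3 rows → Doctor = 10, 10, 10 ✓
Bed=h: 3 rows → Doctor takes values {12, 4, 7} — violation
Bed=g: 2 rows → Doctor = 7, 7 ✓
Bed=m: 3 rows → Doctor = 4, 4, 4 ✓
Bed=k: 1 row → Doctor = 3 ✓
The only Bed value with inconsistent Doctor is Bed=h.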